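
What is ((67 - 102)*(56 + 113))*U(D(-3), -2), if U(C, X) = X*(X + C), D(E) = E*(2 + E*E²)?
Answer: 863590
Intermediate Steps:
D(E) = E*(2 + E³)
U(C, X) = X*(C + X)
((67 - 102)*(56 + 113))*U(D(-3), -2) = ((67 - 102)*(56 + 113))*(-2*(-3*(2 + (-3)³) - 2)) = (-35*169)*(-2*(-3*(2 - 27) - 2)) = -(-11830)*(-3*(-25) - 2) = -(-11830)*(75 - 2) = -(-11830)*73 = -5915*(-146) = 863590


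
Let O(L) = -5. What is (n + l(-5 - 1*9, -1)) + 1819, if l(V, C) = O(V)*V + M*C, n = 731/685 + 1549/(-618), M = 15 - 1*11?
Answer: 797367743/423330 ≈ 1883.6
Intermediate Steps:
M = 4 (M = 15 - 11 = 4)
n = -609307/423330 (n = 731*(1/685) + 1549*(-1/618) = 731/685 - 1549/618 = -609307/423330 ≈ -1.4393)
l(V, C) = -5*V + 4*C
(n + l(-5 - 1*9, -1)) + 1819 = (-609307/423330 + (-5*(-5 - 1*9) + 4*(-1))) + 1819 = (-609307/423330 + (-5*(-5 - 9) - 4)) + 1819 = (-609307/423330 + (-5*(-14) - 4)) + 1819 = (-609307/423330 + (70 - 4)) + 1819 = (-609307/423330 + 66) + 1819 = 27330473/423330 + 1819 = 797367743/423330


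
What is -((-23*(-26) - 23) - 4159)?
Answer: 3584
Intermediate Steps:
-((-23*(-26) - 23) - 4159) = -((598 - 23) - 4159) = -(575 - 4159) = -1*(-3584) = 3584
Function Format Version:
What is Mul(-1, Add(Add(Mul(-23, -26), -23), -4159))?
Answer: 3584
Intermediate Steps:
Mul(-1, Add(Add(Mul(-23, -26), -23), -4159)) = Mul(-1, Add(Add(598, -23), -4159)) = Mul(-1, Add(575, -4159)) = Mul(-1, -3584) = 3584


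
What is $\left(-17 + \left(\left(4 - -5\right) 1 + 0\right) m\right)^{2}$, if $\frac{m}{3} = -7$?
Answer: $42436$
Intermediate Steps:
$m = -21$ ($m = 3 \left(-7\right) = -21$)
$\left(-17 + \left(\left(4 - -5\right) 1 + 0\right) m\right)^{2} = \left(-17 + \left(\left(4 - -5\right) 1 + 0\right) \left(-21\right)\right)^{2} = \left(-17 + \left(\left(4 + 5\right) 1 + 0\right) \left(-21\right)\right)^{2} = \left(-17 + \left(9 \cdot 1 + 0\right) \left(-21\right)\right)^{2} = \left(-17 + \left(9 + 0\right) \left(-21\right)\right)^{2} = \left(-17 + 9 \left(-21\right)\right)^{2} = \left(-17 - 189\right)^{2} = \left(-206\right)^{2} = 42436$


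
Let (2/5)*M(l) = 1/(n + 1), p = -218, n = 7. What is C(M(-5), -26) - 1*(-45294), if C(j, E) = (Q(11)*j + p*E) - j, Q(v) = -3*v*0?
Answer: 815387/16 ≈ 50962.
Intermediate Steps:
Q(v) = 0
M(l) = 5/16 (M(l) = 5/(2*(7 + 1)) = (5/2)/8 = (5/2)*(1/8) = 5/16)
C(j, E) = -j - 218*E (C(j, E) = (0*j - 218*E) - j = (0 - 218*E) - j = -218*E - j = -j - 218*E)
C(M(-5), -26) - 1*(-45294) = (-1*5/16 - 218*(-26)) - 1*(-45294) = (-5/16 + 5668) + 45294 = 90683/16 + 45294 = 815387/16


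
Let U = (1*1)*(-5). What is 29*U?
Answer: -145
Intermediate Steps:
U = -5 (U = 1*(-5) = -5)
29*U = 29*(-5) = -145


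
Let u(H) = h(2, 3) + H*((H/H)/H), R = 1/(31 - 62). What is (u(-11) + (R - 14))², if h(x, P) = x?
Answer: 116964/961 ≈ 121.71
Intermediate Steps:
R = -1/31 (R = 1/(-31) = -1/31 ≈ -0.032258)
u(H) = 3 (u(H) = 2 + H*((H/H)/H) = 2 + H*(1/H) = 2 + H/H = 2 + 1 = 3)
(u(-11) + (R - 14))² = (3 + (-1/31 - 14))² = (3 - 435/31)² = (-342/31)² = 116964/961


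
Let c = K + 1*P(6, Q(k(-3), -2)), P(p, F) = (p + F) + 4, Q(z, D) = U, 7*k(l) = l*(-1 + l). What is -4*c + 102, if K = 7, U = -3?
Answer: 46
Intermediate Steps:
k(l) = l*(-1 + l)/7 (k(l) = (l*(-1 + l))/7 = l*(-1 + l)/7)
Q(z, D) = -3
P(p, F) = 4 + F + p (P(p, F) = (F + p) + 4 = 4 + F + p)
c = 14 (c = 7 + 1*(4 - 3 + 6) = 7 + 1*7 = 7 + 7 = 14)
-4*c + 102 = -4*14 + 102 = -56 + 102 = 46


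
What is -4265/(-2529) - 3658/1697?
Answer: -2013377/4291713 ≈ -0.46913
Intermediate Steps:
-4265/(-2529) - 3658/1697 = -4265*(-1/2529) - 3658*1/1697 = 4265/2529 - 3658/1697 = -2013377/4291713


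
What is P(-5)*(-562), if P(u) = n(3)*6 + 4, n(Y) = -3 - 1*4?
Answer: 21356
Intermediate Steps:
n(Y) = -7 (n(Y) = -3 - 4 = -7)
P(u) = -38 (P(u) = -7*6 + 4 = -42 + 4 = -38)
P(-5)*(-562) = -38*(-562) = 21356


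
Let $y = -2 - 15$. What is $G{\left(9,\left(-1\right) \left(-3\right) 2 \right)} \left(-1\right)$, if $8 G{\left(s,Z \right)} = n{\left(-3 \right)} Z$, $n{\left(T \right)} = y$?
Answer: $\frac{51}{4} \approx 12.75$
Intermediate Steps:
$y = -17$ ($y = -2 - 15 = -17$)
$n{\left(T \right)} = -17$
$G{\left(s,Z \right)} = - \frac{17 Z}{8}$ ($G{\left(s,Z \right)} = \frac{\left(-17\right) Z}{8} = - \frac{17 Z}{8}$)
$G{\left(9,\left(-1\right) \left(-3\right) 2 \right)} \left(-1\right) = - \frac{17 \left(-1\right) \left(-3\right) 2}{8} \left(-1\right) = - \frac{17 \cdot 3 \cdot 2}{8} \left(-1\right) = \left(- \frac{17}{8}\right) 6 \left(-1\right) = \left(- \frac{51}{4}\right) \left(-1\right) = \frac{51}{4}$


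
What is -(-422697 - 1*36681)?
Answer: 459378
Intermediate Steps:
-(-422697 - 1*36681) = -(-422697 - 36681) = -1*(-459378) = 459378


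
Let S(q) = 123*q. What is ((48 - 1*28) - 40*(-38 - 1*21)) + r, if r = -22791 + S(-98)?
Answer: -32465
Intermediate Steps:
r = -34845 (r = -22791 + 123*(-98) = -22791 - 12054 = -34845)
((48 - 1*28) - 40*(-38 - 1*21)) + r = ((48 - 1*28) - 40*(-38 - 1*21)) - 34845 = ((48 - 28) - 40*(-38 - 21)) - 34845 = (20 - 40*(-59)) - 34845 = (20 + 2360) - 34845 = 2380 - 34845 = -32465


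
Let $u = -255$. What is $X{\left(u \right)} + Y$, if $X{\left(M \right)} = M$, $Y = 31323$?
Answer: $31068$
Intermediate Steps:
$X{\left(u \right)} + Y = -255 + 31323 = 31068$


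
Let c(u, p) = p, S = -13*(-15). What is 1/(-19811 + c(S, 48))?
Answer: -1/19763 ≈ -5.0600e-5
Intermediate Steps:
S = 195
1/(-19811 + c(S, 48)) = 1/(-19811 + 48) = 1/(-19763) = -1/19763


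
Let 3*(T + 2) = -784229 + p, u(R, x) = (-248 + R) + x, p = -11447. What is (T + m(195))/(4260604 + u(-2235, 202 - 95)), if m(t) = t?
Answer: -795097/12774684 ≈ -0.062240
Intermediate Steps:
u(R, x) = -248 + R + x
T = -795682/3 (T = -2 + (-784229 - 11447)/3 = -2 + (⅓)*(-795676) = -2 - 795676/3 = -795682/3 ≈ -2.6523e+5)
(T + m(195))/(4260604 + u(-2235, 202 - 95)) = (-795682/3 + 195)/(4260604 + (-248 - 2235 + (202 - 95))) = -795097/(3*(4260604 + (-248 - 2235 + 107))) = -795097/(3*(4260604 - 2376)) = -795097/3/4258228 = -795097/3*1/4258228 = -795097/12774684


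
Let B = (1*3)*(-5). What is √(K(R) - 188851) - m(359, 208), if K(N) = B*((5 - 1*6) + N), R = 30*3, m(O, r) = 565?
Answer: -565 + I*√190186 ≈ -565.0 + 436.1*I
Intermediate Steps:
B = -15 (B = 3*(-5) = -15)
R = 90
K(N) = 15 - 15*N (K(N) = -15*((5 - 1*6) + N) = -15*((5 - 6) + N) = -15*(-1 + N) = 15 - 15*N)
√(K(R) - 188851) - m(359, 208) = √((15 - 15*90) - 188851) - 1*565 = √((15 - 1350) - 188851) - 565 = √(-1335 - 188851) - 565 = √(-190186) - 565 = I*√190186 - 565 = -565 + I*√190186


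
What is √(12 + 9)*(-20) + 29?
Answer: 29 - 20*√21 ≈ -62.651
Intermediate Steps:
√(12 + 9)*(-20) + 29 = √21*(-20) + 29 = -20*√21 + 29 = 29 - 20*√21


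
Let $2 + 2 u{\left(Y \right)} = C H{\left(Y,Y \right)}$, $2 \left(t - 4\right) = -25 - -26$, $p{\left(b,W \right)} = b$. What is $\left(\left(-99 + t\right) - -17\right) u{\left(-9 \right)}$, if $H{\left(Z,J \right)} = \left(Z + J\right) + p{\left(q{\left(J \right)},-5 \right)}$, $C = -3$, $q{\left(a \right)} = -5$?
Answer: $- \frac{10385}{4} \approx -2596.3$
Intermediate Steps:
$t = \frac{9}{2}$ ($t = 4 + \frac{-25 - -26}{2} = 4 + \frac{-25 + 26}{2} = 4 + \frac{1}{2} \cdot 1 = 4 + \frac{1}{2} = \frac{9}{2} \approx 4.5$)
$H{\left(Z,J \right)} = -5 + J + Z$ ($H{\left(Z,J \right)} = \left(Z + J\right) - 5 = \left(J + Z\right) - 5 = -5 + J + Z$)
$u{\left(Y \right)} = \frac{13}{2} - 3 Y$ ($u{\left(Y \right)} = -1 + \frac{\left(-3\right) \left(-5 + Y + Y\right)}{2} = -1 + \frac{\left(-3\right) \left(-5 + 2 Y\right)}{2} = -1 + \frac{15 - 6 Y}{2} = -1 - \left(- \frac{15}{2} + 3 Y\right) = \frac{13}{2} - 3 Y$)
$\left(\left(-99 + t\right) - -17\right) u{\left(-9 \right)} = \left(\left(-99 + \frac{9}{2}\right) - -17\right) \left(\frac{13}{2} - -27\right) = \left(- \frac{189}{2} + \left(-21 + 38\right)\right) \left(\frac{13}{2} + 27\right) = \left(- \frac{189}{2} + 17\right) \frac{67}{2} = \left(- \frac{155}{2}\right) \frac{67}{2} = - \frac{10385}{4}$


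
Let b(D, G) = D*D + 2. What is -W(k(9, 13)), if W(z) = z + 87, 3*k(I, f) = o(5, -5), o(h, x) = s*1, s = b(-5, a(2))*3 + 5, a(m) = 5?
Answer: -347/3 ≈ -115.67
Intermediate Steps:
b(D, G) = 2 + D² (b(D, G) = D² + 2 = 2 + D²)
s = 86 (s = (2 + (-5)²)*3 + 5 = (2 + 25)*3 + 5 = 27*3 + 5 = 81 + 5 = 86)
o(h, x) = 86 (o(h, x) = 86*1 = 86)
k(I, f) = 86/3 (k(I, f) = (⅓)*86 = 86/3)
W(z) = 87 + z
-W(k(9, 13)) = -(87 + 86/3) = -1*347/3 = -347/3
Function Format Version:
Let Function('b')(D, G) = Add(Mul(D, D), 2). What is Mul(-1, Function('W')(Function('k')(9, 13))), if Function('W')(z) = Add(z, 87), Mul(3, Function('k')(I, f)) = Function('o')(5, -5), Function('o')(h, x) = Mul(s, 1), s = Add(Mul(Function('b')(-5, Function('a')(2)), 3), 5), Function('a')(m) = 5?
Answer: Rational(-347, 3) ≈ -115.67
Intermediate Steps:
Function('b')(D, G) = Add(2, Pow(D, 2)) (Function('b')(D, G) = Add(Pow(D, 2), 2) = Add(2, Pow(D, 2)))
s = 86 (s = Add(Mul(Add(2, Pow(-5, 2)), 3), 5) = Add(Mul(Add(2, 25), 3), 5) = Add(Mul(27, 3), 5) = Add(81, 5) = 86)
Function('o')(h, x) = 86 (Function('o')(h, x) = Mul(86, 1) = 86)
Function('k')(I, f) = Rational(86, 3) (Function('k')(I, f) = Mul(Rational(1, 3), 86) = Rational(86, 3))
Function('W')(z) = Add(87, z)
Mul(-1, Function('W')(Function('k')(9, 13))) = Mul(-1, Add(87, Rational(86, 3))) = Mul(-1, Rational(347, 3)) = Rational(-347, 3)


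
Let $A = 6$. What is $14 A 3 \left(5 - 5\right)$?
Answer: $0$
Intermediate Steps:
$14 A 3 \left(5 - 5\right) = 14 \cdot 6 \cdot 3 \left(5 - 5\right) = 84 \cdot 3 \cdot 0 = 84 \cdot 0 = 0$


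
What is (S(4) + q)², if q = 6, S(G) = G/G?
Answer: 49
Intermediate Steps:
S(G) = 1
(S(4) + q)² = (1 + 6)² = 7² = 49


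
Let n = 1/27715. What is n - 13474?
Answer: -373431909/27715 ≈ -13474.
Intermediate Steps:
n = 1/27715 ≈ 3.6082e-5
n - 13474 = 1/27715 - 13474 = -373431909/27715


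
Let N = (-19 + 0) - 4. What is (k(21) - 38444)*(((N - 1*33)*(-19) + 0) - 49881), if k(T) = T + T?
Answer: 1874670434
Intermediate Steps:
k(T) = 2*T
N = -23 (N = -19 - 4 = -23)
(k(21) - 38444)*(((N - 1*33)*(-19) + 0) - 49881) = (2*21 - 38444)*(((-23 - 1*33)*(-19) + 0) - 49881) = (42 - 38444)*(((-23 - 33)*(-19) + 0) - 49881) = -38402*((-56*(-19) + 0) - 49881) = -38402*((1064 + 0) - 49881) = -38402*(1064 - 49881) = -38402*(-48817) = 1874670434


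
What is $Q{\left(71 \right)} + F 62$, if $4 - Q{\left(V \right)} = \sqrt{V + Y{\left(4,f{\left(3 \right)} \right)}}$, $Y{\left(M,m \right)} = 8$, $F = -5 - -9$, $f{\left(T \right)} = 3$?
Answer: $252 - \sqrt{79} \approx 243.11$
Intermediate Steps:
$F = 4$ ($F = -5 + 9 = 4$)
$Q{\left(V \right)} = 4 - \sqrt{8 + V}$ ($Q{\left(V \right)} = 4 - \sqrt{V + 8} = 4 - \sqrt{8 + V}$)
$Q{\left(71 \right)} + F 62 = \left(4 - \sqrt{8 + 71}\right) + 4 \cdot 62 = \left(4 - \sqrt{79}\right) + 248 = 252 - \sqrt{79}$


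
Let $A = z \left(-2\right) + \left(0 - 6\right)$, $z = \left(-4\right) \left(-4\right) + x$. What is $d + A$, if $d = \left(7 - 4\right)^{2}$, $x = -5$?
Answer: $-19$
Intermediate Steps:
$d = 9$ ($d = 3^{2} = 9$)
$z = 11$ ($z = \left(-4\right) \left(-4\right) - 5 = 16 - 5 = 11$)
$A = -28$ ($A = 11 \left(-2\right) + \left(0 - 6\right) = -22 + \left(0 - 6\right) = -22 - 6 = -28$)
$d + A = 9 - 28 = -19$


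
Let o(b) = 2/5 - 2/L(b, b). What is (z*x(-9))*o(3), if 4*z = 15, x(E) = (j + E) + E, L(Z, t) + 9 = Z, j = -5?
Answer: -253/4 ≈ -63.250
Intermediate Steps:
L(Z, t) = -9 + Z
x(E) = -5 + 2*E (x(E) = (-5 + E) + E = -5 + 2*E)
o(b) = 2/5 - 2/(-9 + b)
z = 15/4 (z = (1/4)*15 = 15/4 ≈ 3.7500)
(z*x(-9))*o(3) = (15*(-5 + 2*(-9))/4)*(2*(-14 + 3)/(5*(-9 + 3))) = (15*(-5 - 18)/4)*((2/5)*(-11)/(-6)) = ((15/4)*(-23))*((2/5)*(-1/6)*(-11)) = -345/4*11/15 = -253/4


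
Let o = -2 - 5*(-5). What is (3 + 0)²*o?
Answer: 207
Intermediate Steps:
o = 23 (o = -2 + 25 = 23)
(3 + 0)²*o = (3 + 0)²*23 = 3²*23 = 9*23 = 207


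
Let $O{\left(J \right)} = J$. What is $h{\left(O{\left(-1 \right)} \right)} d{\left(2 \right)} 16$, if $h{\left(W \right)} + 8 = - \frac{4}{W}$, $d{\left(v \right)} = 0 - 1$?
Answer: $64$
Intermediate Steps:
$d{\left(v \right)} = -1$
$h{\left(W \right)} = -8 - \frac{4}{W}$
$h{\left(O{\left(-1 \right)} \right)} d{\left(2 \right)} 16 = \left(-8 - \frac{4}{-1}\right) \left(-1\right) 16 = \left(-8 - -4\right) \left(-1\right) 16 = \left(-8 + 4\right) \left(-1\right) 16 = \left(-4\right) \left(-1\right) 16 = 4 \cdot 16 = 64$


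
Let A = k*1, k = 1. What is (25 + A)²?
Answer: 676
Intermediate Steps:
A = 1 (A = 1*1 = 1)
(25 + A)² = (25 + 1)² = 26² = 676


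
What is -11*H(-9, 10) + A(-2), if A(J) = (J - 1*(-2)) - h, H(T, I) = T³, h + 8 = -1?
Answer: 8028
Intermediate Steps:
h = -9 (h = -8 - 1 = -9)
A(J) = 11 + J (A(J) = (J - 1*(-2)) - 1*(-9) = (J + 2) + 9 = (2 + J) + 9 = 11 + J)
-11*H(-9, 10) + A(-2) = -11*(-9)³ + (11 - 2) = -11*(-729) + 9 = 8019 + 9 = 8028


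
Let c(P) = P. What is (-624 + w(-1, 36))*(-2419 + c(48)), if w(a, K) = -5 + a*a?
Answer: 1488988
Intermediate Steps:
w(a, K) = -5 + a**2
(-624 + w(-1, 36))*(-2419 + c(48)) = (-624 + (-5 + (-1)**2))*(-2419 + 48) = (-624 + (-5 + 1))*(-2371) = (-624 - 4)*(-2371) = -628*(-2371) = 1488988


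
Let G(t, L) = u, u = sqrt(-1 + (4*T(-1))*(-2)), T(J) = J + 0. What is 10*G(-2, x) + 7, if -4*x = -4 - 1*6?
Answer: 7 + 10*sqrt(7) ≈ 33.458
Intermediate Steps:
T(J) = J
x = 5/2 (x = -(-4 - 1*6)/4 = -(-4 - 6)/4 = -1/4*(-10) = 5/2 ≈ 2.5000)
u = sqrt(7) (u = sqrt(-1 + (4*(-1))*(-2)) = sqrt(-1 - 4*(-2)) = sqrt(-1 + 8) = sqrt(7) ≈ 2.6458)
G(t, L) = sqrt(7)
10*G(-2, x) + 7 = 10*sqrt(7) + 7 = 7 + 10*sqrt(7)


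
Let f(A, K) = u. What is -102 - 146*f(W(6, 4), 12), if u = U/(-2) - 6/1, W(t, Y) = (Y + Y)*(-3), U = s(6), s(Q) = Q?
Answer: 1212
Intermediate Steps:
U = 6
W(t, Y) = -6*Y (W(t, Y) = (2*Y)*(-3) = -6*Y)
u = -9 (u = 6/(-2) - 6/1 = 6*(-1/2) - 6*1 = -3 - 6 = -9)
f(A, K) = -9
-102 - 146*f(W(6, 4), 12) = -102 - 146*(-9) = -102 + 1314 = 1212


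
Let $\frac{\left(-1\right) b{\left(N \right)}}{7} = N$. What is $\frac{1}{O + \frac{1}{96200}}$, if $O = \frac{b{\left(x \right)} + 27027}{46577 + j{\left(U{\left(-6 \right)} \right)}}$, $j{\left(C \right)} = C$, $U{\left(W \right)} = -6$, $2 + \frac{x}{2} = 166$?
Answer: $\frac{640018600}{339881253} \approx 1.8831$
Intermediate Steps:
$x = 328$ ($x = -4 + 2 \cdot 166 = -4 + 332 = 328$)
$b{\left(N \right)} = - 7 N$
$O = \frac{3533}{6653}$ ($O = \frac{\left(-7\right) 328 + 27027}{46577 - 6} = \frac{-2296 + 27027}{46571} = 24731 \cdot \frac{1}{46571} = \frac{3533}{6653} \approx 0.53104$)
$\frac{1}{O + \frac{1}{96200}} = \frac{1}{\frac{3533}{6653} + \frac{1}{96200}} = \frac{1}{\frac{339881253}{640018600}} = \frac{640018600}{339881253}$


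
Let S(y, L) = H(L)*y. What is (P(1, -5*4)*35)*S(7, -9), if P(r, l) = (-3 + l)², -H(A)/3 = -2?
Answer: 777630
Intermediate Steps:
H(A) = 6 (H(A) = -3*(-2) = 6)
S(y, L) = 6*y
(P(1, -5*4)*35)*S(7, -9) = ((-3 - 5*4)²*35)*(6*7) = ((-3 - 20)²*35)*42 = ((-23)²*35)*42 = (529*35)*42 = 18515*42 = 777630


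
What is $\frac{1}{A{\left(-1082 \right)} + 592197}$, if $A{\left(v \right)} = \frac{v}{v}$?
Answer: $\frac{1}{592198} \approx 1.6886 \cdot 10^{-6}$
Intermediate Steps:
$A{\left(v \right)} = 1$
$\frac{1}{A{\left(-1082 \right)} + 592197} = \frac{1}{1 + 592197} = \frac{1}{592198}$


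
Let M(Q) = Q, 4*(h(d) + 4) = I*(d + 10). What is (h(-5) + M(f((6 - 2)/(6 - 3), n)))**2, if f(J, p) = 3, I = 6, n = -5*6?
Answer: 169/4 ≈ 42.250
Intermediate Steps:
n = -30
h(d) = 11 + 3*d/2 (h(d) = -4 + (6*(d + 10))/4 = -4 + (6*(10 + d))/4 = -4 + (60 + 6*d)/4 = -4 + (15 + 3*d/2) = 11 + 3*d/2)
(h(-5) + M(f((6 - 2)/(6 - 3), n)))**2 = ((11 + (3/2)*(-5)) + 3)**2 = ((11 - 15/2) + 3)**2 = (7/2 + 3)**2 = (13/2)**2 = 169/4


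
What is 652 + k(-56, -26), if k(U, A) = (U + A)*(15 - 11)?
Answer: 324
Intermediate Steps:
k(U, A) = 4*A + 4*U (k(U, A) = (A + U)*4 = 4*A + 4*U)
652 + k(-56, -26) = 652 + (4*(-26) + 4*(-56)) = 652 + (-104 - 224) = 652 - 328 = 324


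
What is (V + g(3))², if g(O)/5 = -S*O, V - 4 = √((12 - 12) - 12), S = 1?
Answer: 109 - 44*I*√3 ≈ 109.0 - 76.21*I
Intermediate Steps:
V = 4 + 2*I*√3 (V = 4 + √((12 - 12) - 12) = 4 + √(0 - 12) = 4 + √(-12) = 4 + 2*I*√3 ≈ 4.0 + 3.4641*I)
g(O) = -5*O (g(O) = 5*(-O) = -5*O)
(V + g(3))² = ((4 + 2*I*√3) - 5*3)² = ((4 + 2*I*√3) - 15)² = (-11 + 2*I*√3)²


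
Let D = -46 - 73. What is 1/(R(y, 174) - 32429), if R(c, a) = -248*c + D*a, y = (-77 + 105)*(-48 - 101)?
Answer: 1/981521 ≈ 1.0188e-6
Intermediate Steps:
D = -119
y = -4172 (y = 28*(-149) = -4172)
R(c, a) = -248*c - 119*a
1/(R(y, 174) - 32429) = 1/((-248*(-4172) - 119*174) - 32429) = 1/((1034656 - 20706) - 32429) = 1/(1013950 - 32429) = 1/981521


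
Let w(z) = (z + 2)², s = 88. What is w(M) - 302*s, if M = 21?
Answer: -26047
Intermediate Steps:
w(z) = (2 + z)²
w(M) - 302*s = (2 + 21)² - 302*88 = 23² - 1*26576 = 529 - 26576 = -26047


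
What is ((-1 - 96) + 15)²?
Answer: 6724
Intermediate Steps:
((-1 - 96) + 15)² = (-97 + 15)² = (-82)² = 6724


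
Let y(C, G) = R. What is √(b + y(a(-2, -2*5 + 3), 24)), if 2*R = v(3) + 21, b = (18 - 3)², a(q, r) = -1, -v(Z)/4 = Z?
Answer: 3*√102/2 ≈ 15.149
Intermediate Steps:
v(Z) = -4*Z
b = 225 (b = 15² = 225)
R = 9/2 (R = (-4*3 + 21)/2 = (-12 + 21)/2 = (½)*9 = 9/2 ≈ 4.5000)
y(C, G) = 9/2
√(b + y(a(-2, -2*5 + 3), 24)) = √(225 + 9/2) = √(459/2) = 3*√102/2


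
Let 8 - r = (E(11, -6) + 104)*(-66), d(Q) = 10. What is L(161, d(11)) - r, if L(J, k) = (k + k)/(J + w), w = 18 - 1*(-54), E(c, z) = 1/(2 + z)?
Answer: -3194623/466 ≈ -6855.4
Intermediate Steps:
w = 72 (w = 18 + 54 = 72)
L(J, k) = 2*k/(72 + J) (L(J, k) = (k + k)/(J + 72) = (2*k)/(72 + J) = 2*k/(72 + J))
r = 13711/2 (r = 8 - (1/(2 - 6) + 104)*(-66) = 8 - (1/(-4) + 104)*(-66) = 8 - (-1/4 + 104)*(-66) = 8 - 415*(-66)/4 = 8 - 1*(-13695/2) = 8 + 13695/2 = 13711/2 ≈ 6855.5)
L(161, d(11)) - r = 2*10/(72 + 161) - 1*13711/2 = 2*10/233 - 13711/2 = 2*10*(1/233) - 13711/2 = 20/233 - 13711/2 = -3194623/466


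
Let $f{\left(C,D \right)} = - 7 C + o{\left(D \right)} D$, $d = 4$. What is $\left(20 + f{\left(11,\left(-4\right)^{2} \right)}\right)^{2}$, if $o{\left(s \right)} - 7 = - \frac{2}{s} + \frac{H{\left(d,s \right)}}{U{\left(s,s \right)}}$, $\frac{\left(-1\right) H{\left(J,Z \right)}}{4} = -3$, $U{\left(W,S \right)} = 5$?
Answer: $\frac{208849}{25} \approx 8354.0$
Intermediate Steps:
$H{\left(J,Z \right)} = 12$ ($H{\left(J,Z \right)} = \left(-4\right) \left(-3\right) = 12$)
$o{\left(s \right)} = \frac{47}{5} - \frac{2}{s}$ ($o{\left(s \right)} = 7 + \left(- \frac{2}{s} + \frac{12}{5}\right) = 7 + \left(\frac{12}{5} - \frac{2}{s}\right) = \frac{47}{5} - \frac{2}{s}$)
$f{\left(C,D \right)} = - 7 C + D \left(\frac{47}{5} - \frac{2}{D}\right)$ ($f{\left(C,D \right)} = - 7 C + \left(\frac{47}{5} - \frac{2}{D}\right) D = - 7 C + D \left(\frac{47}{5} - \frac{2}{D}\right)$)
$\left(20 + f{\left(11,\left(-4\right)^{2} \right)}\right)^{2} = \left(20 - \left(79 - \frac{752}{5}\right)\right)^{2} = \left(20 - - \frac{357}{5}\right)^{2} = \left(20 + \frac{357}{5}\right)^{2} = \left(\frac{457}{5}\right)^{2} = \frac{208849}{25}$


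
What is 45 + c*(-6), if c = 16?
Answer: -51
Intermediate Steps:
45 + c*(-6) = 45 + 16*(-6) = 45 - 96 = -51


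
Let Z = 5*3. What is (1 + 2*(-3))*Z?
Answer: -75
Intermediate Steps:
Z = 15
(1 + 2*(-3))*Z = (1 + 2*(-3))*15 = (1 - 6)*15 = -5*15 = -75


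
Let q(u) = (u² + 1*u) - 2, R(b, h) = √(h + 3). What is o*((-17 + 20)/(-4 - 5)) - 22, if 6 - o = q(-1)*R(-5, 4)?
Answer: -24 - 2*√7/3 ≈ -25.764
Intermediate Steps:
R(b, h) = √(3 + h)
q(u) = -2 + u + u² (q(u) = (u² + u) - 2 = (u + u²) - 2 = -2 + u + u²)
o = 6 + 2*√7 (o = 6 - (-2 - 1 + (-1)²)*√(3 + 4) = 6 - (-2 - 1 + 1)*√7 = 6 - (-2)*√7 = 6 + 2*√7 ≈ 11.292)
o*((-17 + 20)/(-4 - 5)) - 22 = (6 + 2*√7)*((-17 + 20)/(-4 - 5)) - 22 = (6 + 2*√7)*(3/(-9)) - 22 = (6 + 2*√7)*(3*(-⅑)) - 22 = (6 + 2*√7)*(-⅓) - 22 = (-2 - 2*√7/3) - 22 = -24 - 2*√7/3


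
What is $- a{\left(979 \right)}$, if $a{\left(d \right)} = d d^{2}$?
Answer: $-938313739$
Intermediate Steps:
$a{\left(d \right)} = d^{3}$
$- a{\left(979 \right)} = - 979^{3} = \left(-1\right) 938313739 = -938313739$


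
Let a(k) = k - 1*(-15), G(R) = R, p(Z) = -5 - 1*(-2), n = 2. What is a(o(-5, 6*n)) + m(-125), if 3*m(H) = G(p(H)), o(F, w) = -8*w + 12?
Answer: -70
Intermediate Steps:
p(Z) = -3 (p(Z) = -5 + 2 = -3)
o(F, w) = 12 - 8*w
m(H) = -1 (m(H) = (⅓)*(-3) = -1)
a(k) = 15 + k (a(k) = k + 15 = 15 + k)
a(o(-5, 6*n)) + m(-125) = (15 + (12 - 48*2)) - 1 = (15 + (12 - 8*12)) - 1 = (15 + (12 - 96)) - 1 = (15 - 84) - 1 = -69 - 1 = -70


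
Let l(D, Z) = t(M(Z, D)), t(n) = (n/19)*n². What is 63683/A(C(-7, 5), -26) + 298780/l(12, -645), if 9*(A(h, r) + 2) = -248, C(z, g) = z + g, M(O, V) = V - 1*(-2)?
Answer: -559654/6517 ≈ -85.876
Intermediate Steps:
M(O, V) = 2 + V (M(O, V) = V + 2 = 2 + V)
C(z, g) = g + z
t(n) = n³/19 (t(n) = (n*(1/19))*n² = (n/19)*n² = n³/19)
A(h, r) = -266/9 (A(h, r) = -2 + (⅑)*(-248) = -2 - 248/9 = -266/9)
l(D, Z) = (2 + D)³/19
63683/A(C(-7, 5), -26) + 298780/l(12, -645) = 63683/(-266/9) + 298780/(((2 + 12)³/19)) = 63683*(-9/266) + 298780/(((1/19)*14³)) = -573147/266 + 298780/(((1/19)*2744)) = -573147/266 + 298780/(2744/19) = -573147/266 + 298780*(19/2744) = -573147/266 + 1419205/686 = -559654/6517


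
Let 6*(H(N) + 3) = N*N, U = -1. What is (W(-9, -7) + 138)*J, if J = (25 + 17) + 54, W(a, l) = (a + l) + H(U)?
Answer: 11440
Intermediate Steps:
H(N) = -3 + N**2/6 (H(N) = -3 + (N*N)/6 = -3 + N**2/6)
W(a, l) = -17/6 + a + l (W(a, l) = (a + l) + (-3 + (1/6)*(-1)**2) = (a + l) + (-3 + (1/6)*1) = (a + l) + (-3 + 1/6) = (a + l) - 17/6 = -17/6 + a + l)
J = 96 (J = 42 + 54 = 96)
(W(-9, -7) + 138)*J = ((-17/6 - 9 - 7) + 138)*96 = (-113/6 + 138)*96 = (715/6)*96 = 11440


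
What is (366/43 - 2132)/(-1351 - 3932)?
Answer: 91310/227169 ≈ 0.40195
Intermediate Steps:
(366/43 - 2132)/(-1351 - 3932) = (366*(1/43) - 2132)/(-5283) = (366/43 - 2132)*(-1/5283) = -91310/43*(-1/5283) = 91310/227169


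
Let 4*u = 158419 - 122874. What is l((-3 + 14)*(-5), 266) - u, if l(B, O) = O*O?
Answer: 247479/4 ≈ 61870.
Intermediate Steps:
u = 35545/4 (u = (158419 - 122874)/4 = (¼)*35545 = 35545/4 ≈ 8886.3)
l(B, O) = O²
l((-3 + 14)*(-5), 266) - u = 266² - 1*35545/4 = 70756 - 35545/4 = 247479/4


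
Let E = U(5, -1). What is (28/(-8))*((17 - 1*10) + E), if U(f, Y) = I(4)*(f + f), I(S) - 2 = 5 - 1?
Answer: -469/2 ≈ -234.50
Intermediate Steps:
I(S) = 6 (I(S) = 2 + (5 - 1) = 2 + 4 = 6)
U(f, Y) = 12*f (U(f, Y) = 6*(f + f) = 6*(2*f) = 12*f)
E = 60 (E = 12*5 = 60)
(28/(-8))*((17 - 1*10) + E) = (28/(-8))*((17 - 1*10) + 60) = (28*(-1/8))*((17 - 10) + 60) = -7*(7 + 60)/2 = -7/2*67 = -469/2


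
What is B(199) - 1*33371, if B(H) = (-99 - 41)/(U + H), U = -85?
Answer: -1902217/57 ≈ -33372.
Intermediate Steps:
B(H) = -140/(-85 + H) (B(H) = (-99 - 41)/(-85 + H) = -140/(-85 + H))
B(199) - 1*33371 = -140/(-85 + 199) - 1*33371 = -140/114 - 33371 = -140*1/114 - 33371 = -70/57 - 33371 = -1902217/57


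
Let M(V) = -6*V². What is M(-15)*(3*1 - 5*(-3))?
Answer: -24300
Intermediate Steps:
M(-15)*(3*1 - 5*(-3)) = (-6*(-15)²)*(3*1 - 5*(-3)) = (-6*225)*(3 + 15) = -1350*18 = -24300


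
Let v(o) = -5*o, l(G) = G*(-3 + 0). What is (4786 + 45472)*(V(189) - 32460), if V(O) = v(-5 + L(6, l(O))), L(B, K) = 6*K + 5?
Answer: -776486100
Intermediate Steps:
l(G) = -3*G (l(G) = G*(-3) = -3*G)
L(B, K) = 5 + 6*K
V(O) = 90*O (V(O) = -5*(-5 + (5 + 6*(-3*O))) = -5*(-5 + (5 - 18*O)) = -(-90)*O = 90*O)
(4786 + 45472)*(V(189) - 32460) = (4786 + 45472)*(90*189 - 32460) = 50258*(17010 - 32460) = 50258*(-15450) = -776486100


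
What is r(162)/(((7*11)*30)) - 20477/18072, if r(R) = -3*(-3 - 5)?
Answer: -7811357/6957720 ≈ -1.1227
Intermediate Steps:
r(R) = 24 (r(R) = -3*(-8) = 24)
r(162)/(((7*11)*30)) - 20477/18072 = 24/(((7*11)*30)) - 20477/18072 = 24/((77*30)) - 20477*1/18072 = 24/2310 - 20477/18072 = 24*(1/2310) - 20477/18072 = 4/385 - 20477/18072 = -7811357/6957720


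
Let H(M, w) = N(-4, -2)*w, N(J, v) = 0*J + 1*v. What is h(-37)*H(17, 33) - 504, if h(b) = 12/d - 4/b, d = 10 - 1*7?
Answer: -28680/37 ≈ -775.13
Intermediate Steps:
d = 3 (d = 10 - 7 = 3)
N(J, v) = v (N(J, v) = 0 + v = v)
H(M, w) = -2*w
h(b) = 4 - 4/b (h(b) = 12/3 - 4/b = 12*(1/3) - 4/b = 4 - 4/b)
h(-37)*H(17, 33) - 504 = (4 - 4/(-37))*(-2*33) - 504 = (4 - 4*(-1/37))*(-66) - 504 = (4 + 4/37)*(-66) - 504 = (152/37)*(-66) - 504 = -10032/37 - 504 = -28680/37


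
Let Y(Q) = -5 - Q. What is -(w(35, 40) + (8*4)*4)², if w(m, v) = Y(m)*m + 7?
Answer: -1600225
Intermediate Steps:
w(m, v) = 7 + m*(-5 - m) (w(m, v) = (-5 - m)*m + 7 = m*(-5 - m) + 7 = 7 + m*(-5 - m))
-(w(35, 40) + (8*4)*4)² = -((7 - 1*35*(5 + 35)) + (8*4)*4)² = -((7 - 1*35*40) + 32*4)² = -((7 - 1400) + 128)² = -(-1393 + 128)² = -1*(-1265)² = -1*1600225 = -1600225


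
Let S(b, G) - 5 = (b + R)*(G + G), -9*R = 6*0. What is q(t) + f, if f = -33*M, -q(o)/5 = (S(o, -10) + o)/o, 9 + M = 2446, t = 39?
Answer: -3132739/39 ≈ -80327.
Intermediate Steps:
R = 0 (R = -2*0/3 = -⅑*0 = 0)
S(b, G) = 5 + 2*G*b (S(b, G) = 5 + (b + 0)*(G + G) = 5 + b*(2*G) = 5 + 2*G*b)
M = 2437 (M = -9 + 2446 = 2437)
q(o) = -5*(5 - 19*o)/o (q(o) = -5*((5 + 2*(-10)*o) + o)/o = -5*((5 - 20*o) + o)/o = -5*(5 - 19*o)/o)
f = -80421 (f = -33*2437 = -80421)
q(t) + f = (95 - 25/39) - 80421 = 3680/39 - 80421 = -3132739/39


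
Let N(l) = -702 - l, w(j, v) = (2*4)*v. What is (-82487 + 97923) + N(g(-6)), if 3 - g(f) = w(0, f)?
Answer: 14683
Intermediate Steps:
w(j, v) = 8*v
g(f) = 3 - 8*f
(-82487 + 97923) + N(g(-6)) = (-82487 + 97923) + (-702 - (3 - 8*(-6))) = 15436 + (-702 - (3 + 48)) = 15436 + (-702 - 1*51) = 15436 + (-702 - 51) = 15436 - 753 = 14683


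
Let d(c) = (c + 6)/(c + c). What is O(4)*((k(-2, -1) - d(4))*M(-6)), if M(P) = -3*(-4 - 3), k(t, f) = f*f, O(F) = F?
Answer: -21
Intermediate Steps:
k(t, f) = f²
d(c) = (6 + c)/(2*c) (d(c) = (6 + c)/((2*c)) = (6 + c)*(1/(2*c)) = (6 + c)/(2*c))
M(P) = 21 (M(P) = -3*(-7) = 21)
O(4)*((k(-2, -1) - d(4))*M(-6)) = 4*(((-1)² - (6 + 4)/(2*4))*21) = 4*((1 - 10/(2*4))*21) = 4*((1 - 1*5/4)*21) = 4*((1 - 5/4)*21) = 4*(-¼*21) = 4*(-21/4) = -21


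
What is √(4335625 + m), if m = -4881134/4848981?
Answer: √101941865277730386171/4848981 ≈ 2082.2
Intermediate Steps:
m = -4881134/4848981 (m = -4881134*1/4848981 = -4881134/4848981 ≈ -1.0066)
√(4335625 + m) = √(4335625 - 4881134/4848981) = √(21023358366991/4848981) = √101941865277730386171/4848981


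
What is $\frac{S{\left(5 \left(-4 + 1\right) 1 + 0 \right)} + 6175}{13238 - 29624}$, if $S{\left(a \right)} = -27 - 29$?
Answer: $- \frac{6119}{16386} \approx -0.37343$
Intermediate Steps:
$S{\left(a \right)} = -56$
$\frac{S{\left(5 \left(-4 + 1\right) 1 + 0 \right)} + 6175}{13238 - 29624} = \frac{-56 + 6175}{13238 - 29624} = \frac{6119}{-16386} = 6119 \left(- \frac{1}{16386}\right) = - \frac{6119}{16386}$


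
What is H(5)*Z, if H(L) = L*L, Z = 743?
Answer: 18575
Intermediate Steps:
H(L) = L²
H(5)*Z = 5²*743 = 25*743 = 18575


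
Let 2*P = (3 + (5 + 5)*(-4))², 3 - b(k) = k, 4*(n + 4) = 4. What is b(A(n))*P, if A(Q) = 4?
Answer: -1369/2 ≈ -684.50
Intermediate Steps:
n = -3 (n = -4 + (¼)*4 = -4 + 1 = -3)
b(k) = 3 - k
P = 1369/2 (P = (3 + (5 + 5)*(-4))²/2 = (3 + 10*(-4))²/2 = (3 - 40)²/2 = (½)*(-37)² = (½)*1369 = 1369/2 ≈ 684.50)
b(A(n))*P = (3 - 1*4)*(1369/2) = (3 - 4)*(1369/2) = -1*1369/2 = -1369/2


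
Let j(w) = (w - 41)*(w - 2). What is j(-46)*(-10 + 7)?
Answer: -12528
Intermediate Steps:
j(w) = (-41 + w)*(-2 + w)
j(-46)*(-10 + 7) = (82 + (-46)² - 43*(-46))*(-10 + 7) = (82 + 2116 + 1978)*(-3) = 4176*(-3) = -12528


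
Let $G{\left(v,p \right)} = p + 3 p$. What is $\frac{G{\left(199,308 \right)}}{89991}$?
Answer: $\frac{112}{8181} \approx 0.01369$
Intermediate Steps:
$G{\left(v,p \right)} = 4 p$
$\frac{G{\left(199,308 \right)}}{89991} = \frac{4 \cdot 308}{89991} = 1232 \cdot \frac{1}{89991} = \frac{112}{8181}$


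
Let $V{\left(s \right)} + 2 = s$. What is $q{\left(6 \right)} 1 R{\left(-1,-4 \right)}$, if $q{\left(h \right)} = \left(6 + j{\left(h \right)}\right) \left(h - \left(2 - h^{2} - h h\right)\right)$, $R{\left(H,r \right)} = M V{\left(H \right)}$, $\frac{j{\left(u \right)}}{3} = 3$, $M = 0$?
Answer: $0$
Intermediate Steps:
$j{\left(u \right)} = 9$ ($j{\left(u \right)} = 3 \cdot 3 = 9$)
$V{\left(s \right)} = -2 + s$
$R{\left(H,r \right)} = 0$ ($R{\left(H,r \right)} = 0 \left(-2 + H\right) = 0$)
$q{\left(h \right)} = -30 + 15 h + 30 h^{2}$ ($q{\left(h \right)} = \left(6 + 9\right) \left(h - \left(2 - h^{2} - h h\right)\right) = 15 \left(h + \left(\left(h^{2} + h^{2}\right) - 2\right)\right) = 15 \left(h + \left(2 h^{2} - 2\right)\right) = 15 \left(h + \left(-2 + 2 h^{2}\right)\right) = 15 \left(-2 + h + 2 h^{2}\right) = -30 + 15 h + 30 h^{2}$)
$q{\left(6 \right)} 1 R{\left(-1,-4 \right)} = \left(-30 + 15 \cdot 6 + 30 \cdot 6^{2}\right) 1 \cdot 0 = \left(-30 + 90 + 30 \cdot 36\right) 1 \cdot 0 = \left(-30 + 90 + 1080\right) 1 \cdot 0 = 1140 \cdot 1 \cdot 0 = 1140 \cdot 0 = 0$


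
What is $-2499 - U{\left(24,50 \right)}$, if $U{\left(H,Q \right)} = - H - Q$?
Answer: $-2425$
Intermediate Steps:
$-2499 - U{\left(24,50 \right)} = -2499 - \left(\left(-1\right) 24 - 50\right) = -2499 - \left(-24 - 50\right) = -2499 - -74 = -2499 + 74 = -2425$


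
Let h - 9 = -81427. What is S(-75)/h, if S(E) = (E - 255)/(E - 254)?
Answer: -165/13393261 ≈ -1.2320e-5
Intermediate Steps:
h = -81418 (h = 9 - 81427 = -81418)
S(E) = (-255 + E)/(-254 + E)
S(-75)/h = ((-255 - 75)/(-254 - 75))/(-81418) = (-330/(-329))*(-1/81418) = -1/329*(-330)*(-1/81418) = (330/329)*(-1/81418) = -165/13393261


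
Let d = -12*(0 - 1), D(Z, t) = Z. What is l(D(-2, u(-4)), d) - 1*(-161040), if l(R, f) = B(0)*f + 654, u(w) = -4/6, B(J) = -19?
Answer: 161466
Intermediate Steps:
u(w) = -⅔ (u(w) = -4*⅙ = -⅔)
d = 12 (d = -12*(-1) = 12)
l(R, f) = 654 - 19*f (l(R, f) = -19*f + 654 = 654 - 19*f)
l(D(-2, u(-4)), d) - 1*(-161040) = (654 - 19*12) - 1*(-161040) = (654 - 228) + 161040 = 426 + 161040 = 161466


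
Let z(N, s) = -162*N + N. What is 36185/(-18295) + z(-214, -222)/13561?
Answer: 27926229/49619699 ≈ 0.56281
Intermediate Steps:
z(N, s) = -161*N
36185/(-18295) + z(-214, -222)/13561 = 36185/(-18295) - 161*(-214)/13561 = 36185*(-1/18295) + 34454*(1/13561) = -7237/3659 + 34454/13561 = 27926229/49619699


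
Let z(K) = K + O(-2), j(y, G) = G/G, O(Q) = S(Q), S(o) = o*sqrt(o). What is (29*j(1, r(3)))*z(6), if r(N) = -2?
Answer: 174 - 58*I*sqrt(2) ≈ 174.0 - 82.024*I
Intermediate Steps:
S(o) = o**(3/2)
O(Q) = Q**(3/2)
j(y, G) = 1
z(K) = K - 2*I*sqrt(2) (z(K) = K + (-2)**(3/2) = K - 2*I*sqrt(2))
(29*j(1, r(3)))*z(6) = (29*1)*(6 - 2*I*sqrt(2)) = 29*(6 - 2*I*sqrt(2)) = 174 - 58*I*sqrt(2)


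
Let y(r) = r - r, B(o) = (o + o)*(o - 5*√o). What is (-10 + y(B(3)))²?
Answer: 100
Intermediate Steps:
B(o) = 2*o*(o - 5*√o) (B(o) = (2*o)*(o - 5*√o) = 2*o*(o - 5*√o))
y(r) = 0
(-10 + y(B(3)))² = (-10 + 0)² = (-10)² = 100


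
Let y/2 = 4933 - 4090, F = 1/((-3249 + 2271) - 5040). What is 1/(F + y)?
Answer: 6018/10146347 ≈ 0.00059312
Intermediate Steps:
F = -1/6018 (F = 1/(-978 - 5040) = 1/(-6018) = -1/6018 ≈ -0.00016617)
y = 1686 (y = 2*(4933 - 4090) = 2*843 = 1686)
1/(F + y) = 1/(-1/6018 + 1686) = 1/(10146347/6018) = 6018/10146347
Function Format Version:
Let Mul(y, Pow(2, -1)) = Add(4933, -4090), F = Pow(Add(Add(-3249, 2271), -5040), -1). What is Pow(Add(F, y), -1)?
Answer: Rational(6018, 10146347) ≈ 0.00059312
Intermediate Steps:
F = Rational(-1, 6018) (F = Pow(Add(-978, -5040), -1) = Pow(-6018, -1) = Rational(-1, 6018) ≈ -0.00016617)
y = 1686 (y = Mul(2, Add(4933, -4090)) = Mul(2, 843) = 1686)
Pow(Add(F, y), -1) = Pow(Add(Rational(-1, 6018), 1686), -1) = Pow(Rational(10146347, 6018), -1) = Rational(6018, 10146347)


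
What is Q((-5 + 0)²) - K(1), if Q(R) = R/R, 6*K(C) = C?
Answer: ⅚ ≈ 0.83333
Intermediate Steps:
K(C) = C/6
Q(R) = 1
Q((-5 + 0)²) - K(1) = 1 - 1/6 = 1 - 1*⅙ = 1 - ⅙ = ⅚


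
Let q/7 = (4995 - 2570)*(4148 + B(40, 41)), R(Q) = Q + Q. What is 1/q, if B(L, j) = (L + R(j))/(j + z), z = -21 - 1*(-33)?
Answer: 53/3733922850 ≈ 1.4194e-8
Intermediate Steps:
R(Q) = 2*Q
z = 12 (z = -21 + 33 = 12)
B(L, j) = (L + 2*j)/(12 + j) (B(L, j) = (L + 2*j)/(j + 12) = (L + 2*j)/(12 + j))
q = 3733922850/53 (q = 7*((4995 - 2570)*(4148 + (40 + 2*41)/(12 + 41))) = 7*(2425*(4148 + (40 + 82)/53)) = 7*(2425*(4148 + (1/53)*122)) = 7*(2425*(4148 + 122/53)) = 7*(2425*(219966/53)) = 7*(533417550/53) = 3733922850/53 ≈ 7.0451e+7)
1/q = 1/(3733922850/53) = 53/3733922850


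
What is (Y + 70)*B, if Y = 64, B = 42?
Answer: 5628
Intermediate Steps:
(Y + 70)*B = (64 + 70)*42 = 134*42 = 5628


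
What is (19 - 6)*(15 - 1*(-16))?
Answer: 403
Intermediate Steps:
(19 - 6)*(15 - 1*(-16)) = 13*(15 + 16) = 13*31 = 403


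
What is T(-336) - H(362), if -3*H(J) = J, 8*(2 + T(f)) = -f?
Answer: 482/3 ≈ 160.67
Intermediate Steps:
T(f) = -2 - f/8 (T(f) = -2 + (-f)/8 = -2 - f/8)
H(J) = -J/3
T(-336) - H(362) = (-2 - ⅛*(-336)) - (-1)*362/3 = (-2 + 42) - 1*(-362/3) = 40 + 362/3 = 482/3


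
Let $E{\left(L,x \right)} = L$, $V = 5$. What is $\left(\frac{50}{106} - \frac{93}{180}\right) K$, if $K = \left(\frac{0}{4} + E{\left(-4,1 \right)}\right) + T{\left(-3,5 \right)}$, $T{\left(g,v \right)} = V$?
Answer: $- \frac{143}{3180} \approx -0.044969$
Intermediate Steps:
$T{\left(g,v \right)} = 5$
$K = 1$ ($K = \left(\frac{0}{4} - 4\right) + 5 = \left(0 \cdot \frac{1}{4} - 4\right) + 5 = \left(0 - 4\right) + 5 = -4 + 5 = 1$)
$\left(\frac{50}{106} - \frac{93}{180}\right) K = \left(\frac{50}{106} - \frac{93}{180}\right) 1 = \left(50 \cdot \frac{1}{106} - \frac{31}{60}\right) 1 = \left(\frac{25}{53} - \frac{31}{60}\right) 1 = \left(- \frac{143}{3180}\right) 1 = - \frac{143}{3180}$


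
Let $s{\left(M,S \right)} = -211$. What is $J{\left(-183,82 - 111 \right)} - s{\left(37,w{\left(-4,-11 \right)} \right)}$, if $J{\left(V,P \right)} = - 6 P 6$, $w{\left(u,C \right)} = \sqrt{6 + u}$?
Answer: $1255$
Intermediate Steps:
$J{\left(V,P \right)} = - 36 P$
$J{\left(-183,82 - 111 \right)} - s{\left(37,w{\left(-4,-11 \right)} \right)} = - 36 \left(82 - 111\right) - -211 = \left(-36\right) \left(-29\right) + 211 = 1044 + 211 = 1255$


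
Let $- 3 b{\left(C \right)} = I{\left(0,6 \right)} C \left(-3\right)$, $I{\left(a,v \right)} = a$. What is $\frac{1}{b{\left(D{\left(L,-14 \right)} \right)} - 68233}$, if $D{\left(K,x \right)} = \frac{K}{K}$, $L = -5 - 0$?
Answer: $- \frac{1}{68233} \approx -1.4656 \cdot 10^{-5}$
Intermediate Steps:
$L = -5$ ($L = -5 + 0 = -5$)
$D{\left(K,x \right)} = 1$
$b{\left(C \right)} = 0$ ($b{\left(C \right)} = - \frac{0 C \left(-3\right)}{3} = - \frac{0 \left(-3\right)}{3} = \left(- \frac{1}{3}\right) 0 = 0$)
$\frac{1}{b{\left(D{\left(L,-14 \right)} \right)} - 68233} = \frac{1}{0 - 68233} = \frac{1}{-68233} = - \frac{1}{68233}$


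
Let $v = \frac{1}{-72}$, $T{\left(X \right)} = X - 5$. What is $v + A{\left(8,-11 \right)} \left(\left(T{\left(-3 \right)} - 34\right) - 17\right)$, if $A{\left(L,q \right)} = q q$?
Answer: $- \frac{514009}{72} \approx -7139.0$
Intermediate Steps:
$A{\left(L,q \right)} = q^{2}$
$T{\left(X \right)} = -5 + X$ ($T{\left(X \right)} = X - 5 = -5 + X$)
$v = - \frac{1}{72} \approx -0.013889$
$v + A{\left(8,-11 \right)} \left(\left(T{\left(-3 \right)} - 34\right) - 17\right) = - \frac{1}{72} + \left(-11\right)^{2} \left(\left(\left(-5 - 3\right) - 34\right) - 17\right) = - \frac{1}{72} + 121 \left(\left(-8 - 34\right) - 17\right) = - \frac{1}{72} + 121 \left(-42 - 17\right) = - \frac{1}{72} + 121 \left(-59\right) = - \frac{1}{72} - 7139 = - \frac{514009}{72}$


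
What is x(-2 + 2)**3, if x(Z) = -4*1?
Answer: -64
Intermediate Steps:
x(Z) = -4
x(-2 + 2)**3 = (-4)**3 = -64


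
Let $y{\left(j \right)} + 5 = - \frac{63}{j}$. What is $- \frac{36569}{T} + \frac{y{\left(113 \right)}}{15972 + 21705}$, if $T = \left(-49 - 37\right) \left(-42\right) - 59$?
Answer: $- \frac{8194462387}{796152687} \approx -10.293$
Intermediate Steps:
$T = 3553$ ($T = \left(-49 - 37\right) \left(-42\right) - 59 = \left(-86\right) \left(-42\right) - 59 = 3612 - 59 = 3553$)
$y{\left(j \right)} = -5 - \frac{63}{j}$
$- \frac{36569}{T} + \frac{y{\left(113 \right)}}{15972 + 21705} = - \frac{36569}{3553} + \frac{-5 - \frac{63}{113}}{15972 + 21705} = \left(-36569\right) \frac{1}{3553} + \frac{-5 - \frac{63}{113}}{37677} = - \frac{36569}{3553} + \left(-5 - \frac{63}{113}\right) \frac{1}{37677} = - \frac{36569}{3553} - \frac{628}{4257501} = - \frac{8194462387}{796152687}$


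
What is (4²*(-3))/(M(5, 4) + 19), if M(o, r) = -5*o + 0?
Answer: 8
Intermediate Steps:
M(o, r) = -5*o
(4²*(-3))/(M(5, 4) + 19) = (4²*(-3))/(-5*5 + 19) = (16*(-3))/(-25 + 19) = -48/(-6) = -48*(-⅙) = 8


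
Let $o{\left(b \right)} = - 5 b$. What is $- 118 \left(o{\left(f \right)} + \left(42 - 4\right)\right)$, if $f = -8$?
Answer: $-9204$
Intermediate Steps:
$- 118 \left(o{\left(f \right)} + \left(42 - 4\right)\right) = - 118 \left(\left(-5\right) \left(-8\right) + \left(42 - 4\right)\right) = - 118 \left(40 + 38\right) = \left(-118\right) 78 = -9204$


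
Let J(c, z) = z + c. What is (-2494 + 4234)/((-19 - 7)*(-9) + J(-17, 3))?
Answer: 87/11 ≈ 7.9091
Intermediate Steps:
J(c, z) = c + z
(-2494 + 4234)/((-19 - 7)*(-9) + J(-17, 3)) = (-2494 + 4234)/((-19 - 7)*(-9) + (-17 + 3)) = 1740/(-26*(-9) - 14) = 1740/(234 - 14) = 1740/220 = 1740*(1/220) = 87/11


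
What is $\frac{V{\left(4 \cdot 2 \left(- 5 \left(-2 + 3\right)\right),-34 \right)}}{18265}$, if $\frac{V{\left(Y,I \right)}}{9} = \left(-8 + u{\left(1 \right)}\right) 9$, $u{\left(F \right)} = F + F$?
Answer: $- \frac{486}{18265} \approx -0.026608$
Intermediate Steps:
$u{\left(F \right)} = 2 F$
$V{\left(Y,I \right)} = -486$ ($V{\left(Y,I \right)} = 9 \left(-8 + 2 \cdot 1\right) 9 = 9 \left(-8 + 2\right) 9 = 9 \left(\left(-6\right) 9\right) = 9 \left(-54\right) = -486$)
$\frac{V{\left(4 \cdot 2 \left(- 5 \left(-2 + 3\right)\right),-34 \right)}}{18265} = - \frac{486}{18265}$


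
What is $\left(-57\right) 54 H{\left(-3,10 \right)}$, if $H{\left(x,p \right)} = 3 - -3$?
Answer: $-18468$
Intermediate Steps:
$H{\left(x,p \right)} = 6$ ($H{\left(x,p \right)} = 3 + 3 = 6$)
$\left(-57\right) 54 H{\left(-3,10 \right)} = \left(-57\right) 54 \cdot 6 = \left(-3078\right) 6 = -18468$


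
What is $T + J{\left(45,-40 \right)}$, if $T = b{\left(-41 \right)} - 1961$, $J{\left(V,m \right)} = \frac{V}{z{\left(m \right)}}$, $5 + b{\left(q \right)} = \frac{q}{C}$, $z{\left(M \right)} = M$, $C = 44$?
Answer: $- \frac{173189}{88} \approx -1968.1$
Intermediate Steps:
$b{\left(q \right)} = -5 + \frac{q}{44}$
$J{\left(V,m \right)} = \frac{V}{m}$
$T = - \frac{86545}{44}$ ($T = \left(-5 + \frac{1}{44} \left(-41\right)\right) - 1961 = \left(-5 - \frac{41}{44}\right) - 1961 = - \frac{261}{44} - 1961 = - \frac{86545}{44} \approx -1966.9$)
$T + J{\left(45,-40 \right)} = - \frac{86545}{44} + \frac{45}{-40} = - \frac{86545}{44} + 45 \left(- \frac{1}{40}\right) = - \frac{86545}{44} - \frac{9}{8} = - \frac{173189}{88}$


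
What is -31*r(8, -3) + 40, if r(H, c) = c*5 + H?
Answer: 257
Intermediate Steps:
r(H, c) = H + 5*c (r(H, c) = 5*c + H = H + 5*c)
-31*r(8, -3) + 40 = -31*(8 + 5*(-3)) + 40 = -31*(8 - 15) + 40 = -31*(-7) + 40 = 217 + 40 = 257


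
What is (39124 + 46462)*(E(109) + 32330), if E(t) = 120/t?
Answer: 301612766740/109 ≈ 2.7671e+9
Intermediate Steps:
(39124 + 46462)*(E(109) + 32330) = (39124 + 46462)*(120/109 + 32330) = 85586*(120*(1/109) + 32330) = 85586*(120/109 + 32330) = 85586*(3524090/109) = 301612766740/109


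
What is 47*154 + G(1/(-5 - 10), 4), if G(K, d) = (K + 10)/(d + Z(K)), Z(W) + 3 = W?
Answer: 101481/14 ≈ 7248.6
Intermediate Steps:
Z(W) = -3 + W
G(K, d) = (10 + K)/(-3 + K + d) (G(K, d) = (K + 10)/(d + (-3 + K)) = (10 + K)/(-3 + K + d))
47*154 + G(1/(-5 - 10), 4) = 47*154 + (10 + 1/(-5 - 10))/(-3 + 1/(-5 - 10) + 4) = 7238 + (10 + 1/(-15))/(-3 + 1/(-15) + 4) = 7238 + (10 - 1/15)/(-3 - 1/15 + 4) = 7238 + (149/15)/(14/15) = 7238 + (15/14)*(149/15) = 7238 + 149/14 = 101481/14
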